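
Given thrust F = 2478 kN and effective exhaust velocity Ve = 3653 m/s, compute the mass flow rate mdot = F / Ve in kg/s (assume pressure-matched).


mdot = F / Ve = 2478000 / 3653 = 678.3 kg/s

678.3 kg/s


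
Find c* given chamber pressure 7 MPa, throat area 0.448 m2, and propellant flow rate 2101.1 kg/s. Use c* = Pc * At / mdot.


c* = 7e6 * 0.448 / 2101.1 = 1493 m/s

1493 m/s


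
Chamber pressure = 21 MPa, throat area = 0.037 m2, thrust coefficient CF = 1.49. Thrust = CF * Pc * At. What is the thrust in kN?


F = 1.49 * 21e6 * 0.037 = 1.1577e+06 N = 1157.7 kN

1157.7 kN


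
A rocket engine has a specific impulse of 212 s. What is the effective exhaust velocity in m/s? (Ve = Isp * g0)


Ve = Isp * g0 = 212 * 9.81 = 2079.7 m/s

2079.7 m/s


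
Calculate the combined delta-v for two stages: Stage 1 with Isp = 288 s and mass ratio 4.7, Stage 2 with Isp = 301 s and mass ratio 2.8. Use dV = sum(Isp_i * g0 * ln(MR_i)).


dV1 = 288 * 9.81 * ln(4.7) = 4372.3 m/s
dV2 = 301 * 9.81 * ln(2.8) = 3040.3 m/s
Total dV = 4372.3 + 3040.3 = 7412.6 m/s ~ 7413 m/s

7413 m/s


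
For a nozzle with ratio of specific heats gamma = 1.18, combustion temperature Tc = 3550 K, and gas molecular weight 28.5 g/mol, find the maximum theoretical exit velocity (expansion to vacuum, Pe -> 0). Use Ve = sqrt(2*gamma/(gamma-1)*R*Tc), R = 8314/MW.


R = 8314 / 28.5 = 291.72 J/(kg.K)
Ve = sqrt(2 * 1.18 / (1.18 - 1) * 291.72 * 3550) = 3685 m/s

3685 m/s


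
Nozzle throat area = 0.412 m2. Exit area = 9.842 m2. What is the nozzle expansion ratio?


AR = 9.842 / 0.412 = 23.9

23.9


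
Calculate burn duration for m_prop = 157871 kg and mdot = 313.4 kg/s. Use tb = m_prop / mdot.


tb = 157871 / 313.4 = 503.7 s

503.7 s


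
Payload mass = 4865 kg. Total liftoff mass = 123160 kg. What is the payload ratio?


PR = 4865 / 123160 = 0.0395

0.0395


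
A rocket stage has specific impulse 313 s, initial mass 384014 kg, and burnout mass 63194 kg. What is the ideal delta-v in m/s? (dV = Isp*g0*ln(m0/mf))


Ve = 313 * 9.81 = 3070.53 m/s
dV = 3070.53 * ln(384014/63194) = 5541 m/s

5541 m/s


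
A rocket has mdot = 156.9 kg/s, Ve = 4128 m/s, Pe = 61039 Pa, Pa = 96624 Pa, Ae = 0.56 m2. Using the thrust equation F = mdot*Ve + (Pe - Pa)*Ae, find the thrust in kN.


F = 156.9 * 4128 + (61039 - 96624) * 0.56 = 627756.0 N = 627.8 kN

627.8 kN


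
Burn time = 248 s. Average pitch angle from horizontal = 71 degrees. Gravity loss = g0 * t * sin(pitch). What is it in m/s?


GL = 9.81 * 248 * sin(71 deg) = 2300 m/s

2300 m/s


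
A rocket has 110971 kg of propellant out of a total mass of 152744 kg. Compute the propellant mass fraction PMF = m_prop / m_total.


PMF = 110971 / 152744 = 0.727

0.727


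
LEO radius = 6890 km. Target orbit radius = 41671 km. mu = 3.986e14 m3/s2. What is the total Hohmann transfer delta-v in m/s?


V1 = sqrt(mu/r1) = 7606.05 m/s
dV1 = V1*(sqrt(2*r2/(r1+r2)) - 1) = 2358.26 m/s
V2 = sqrt(mu/r2) = 3092.8 m/s
dV2 = V2*(1 - sqrt(2*r1/(r1+r2))) = 1445.27 m/s
Total dV = 3804 m/s

3804 m/s


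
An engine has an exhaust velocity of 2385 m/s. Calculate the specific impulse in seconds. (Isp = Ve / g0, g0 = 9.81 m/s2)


Isp = Ve / g0 = 2385 / 9.81 = 243.1 s

243.1 s


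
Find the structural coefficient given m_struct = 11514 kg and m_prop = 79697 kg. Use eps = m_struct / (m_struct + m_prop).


eps = 11514 / (11514 + 79697) = 0.1262

0.1262


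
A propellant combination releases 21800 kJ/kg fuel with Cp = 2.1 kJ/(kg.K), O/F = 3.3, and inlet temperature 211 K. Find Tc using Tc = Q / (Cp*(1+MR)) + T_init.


Tc = 21800 / (2.1 * (1 + 3.3)) + 211 = 2625 K

2625 K


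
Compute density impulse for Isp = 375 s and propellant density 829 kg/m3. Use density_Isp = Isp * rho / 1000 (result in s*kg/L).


rho*Isp = 375 * 829 / 1000 = 311 s*kg/L

311 s*kg/L


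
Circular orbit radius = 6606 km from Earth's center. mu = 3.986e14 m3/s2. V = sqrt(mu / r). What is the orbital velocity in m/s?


V = sqrt(3.986e14 / 6606000) = 7768 m/s

7768 m/s


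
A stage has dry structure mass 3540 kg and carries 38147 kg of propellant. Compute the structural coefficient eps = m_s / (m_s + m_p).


eps = 3540 / (3540 + 38147) = 0.0849

0.0849


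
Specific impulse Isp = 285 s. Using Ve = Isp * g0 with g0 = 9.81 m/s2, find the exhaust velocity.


Ve = Isp * g0 = 285 * 9.81 = 2795.9 m/s

2795.9 m/s


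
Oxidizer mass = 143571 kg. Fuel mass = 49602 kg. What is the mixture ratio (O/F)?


MR = 143571 / 49602 = 2.89

2.89


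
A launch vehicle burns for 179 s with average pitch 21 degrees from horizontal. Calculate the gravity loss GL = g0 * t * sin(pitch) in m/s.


GL = 9.81 * 179 * sin(21 deg) = 629 m/s

629 m/s


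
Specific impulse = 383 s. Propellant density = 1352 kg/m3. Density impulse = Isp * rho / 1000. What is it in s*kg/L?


rho*Isp = 383 * 1352 / 1000 = 518 s*kg/L

518 s*kg/L


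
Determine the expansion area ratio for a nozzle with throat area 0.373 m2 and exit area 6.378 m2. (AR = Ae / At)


AR = 6.378 / 0.373 = 17.1

17.1


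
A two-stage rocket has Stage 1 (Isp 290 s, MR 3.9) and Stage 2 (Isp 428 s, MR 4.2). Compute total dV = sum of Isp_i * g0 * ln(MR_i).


dV1 = 290 * 9.81 * ln(3.9) = 3871.8 m/s
dV2 = 428 * 9.81 * ln(4.2) = 6025.5 m/s
Total dV = 3871.8 + 6025.5 = 9897.3 m/s ~ 9897 m/s

9897 m/s


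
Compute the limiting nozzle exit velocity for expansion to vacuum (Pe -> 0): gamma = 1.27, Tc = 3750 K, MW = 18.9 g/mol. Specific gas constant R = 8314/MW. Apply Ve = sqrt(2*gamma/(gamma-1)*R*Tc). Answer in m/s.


R = 8314 / 18.9 = 439.89 J/(kg.K)
Ve = sqrt(2 * 1.27 / (1.27 - 1) * 439.89 * 3750) = 3939 m/s

3939 m/s


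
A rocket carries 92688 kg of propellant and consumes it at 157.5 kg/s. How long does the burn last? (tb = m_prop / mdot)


tb = 92688 / 157.5 = 588.5 s

588.5 s


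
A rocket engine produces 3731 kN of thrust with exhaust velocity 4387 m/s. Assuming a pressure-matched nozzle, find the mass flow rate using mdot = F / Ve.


mdot = F / Ve = 3731000 / 4387 = 850.5 kg/s

850.5 kg/s


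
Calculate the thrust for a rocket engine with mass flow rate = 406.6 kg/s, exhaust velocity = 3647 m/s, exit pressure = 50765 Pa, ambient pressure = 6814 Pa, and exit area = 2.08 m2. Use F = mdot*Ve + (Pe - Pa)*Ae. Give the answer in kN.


F = 406.6 * 3647 + (50765 - 6814) * 2.08 = 1.5743e+06 N = 1574.3 kN

1574.3 kN


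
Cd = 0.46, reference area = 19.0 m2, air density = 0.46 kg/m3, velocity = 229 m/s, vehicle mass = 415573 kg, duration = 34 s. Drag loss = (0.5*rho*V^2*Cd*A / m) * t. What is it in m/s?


D = 0.5 * 0.46 * 229^2 * 0.46 * 19.0 = 105416.9 N
a = 105416.9 / 415573 = 0.2537 m/s2
dV = 0.2537 * 34 = 8.6 m/s

8.6 m/s


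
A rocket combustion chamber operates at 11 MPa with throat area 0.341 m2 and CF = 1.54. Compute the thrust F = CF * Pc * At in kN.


F = 1.54 * 11e6 * 0.341 = 5.7765e+06 N = 5776.5 kN

5776.5 kN


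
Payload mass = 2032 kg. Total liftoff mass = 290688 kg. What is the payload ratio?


PR = 2032 / 290688 = 0.007

0.007


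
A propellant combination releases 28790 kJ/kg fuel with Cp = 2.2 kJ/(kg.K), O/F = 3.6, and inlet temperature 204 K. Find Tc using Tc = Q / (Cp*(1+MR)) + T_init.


Tc = 28790 / (2.2 * (1 + 3.6)) + 204 = 3049 K

3049 K


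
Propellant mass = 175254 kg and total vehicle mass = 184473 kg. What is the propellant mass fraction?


PMF = 175254 / 184473 = 0.95

0.95


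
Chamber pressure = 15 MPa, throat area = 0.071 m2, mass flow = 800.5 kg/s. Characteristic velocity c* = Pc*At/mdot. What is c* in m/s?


c* = 15e6 * 0.071 / 800.5 = 1330 m/s

1330 m/s


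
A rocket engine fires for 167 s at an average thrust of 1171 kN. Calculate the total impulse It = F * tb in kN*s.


It = 1171 * 167 = 195557 kN*s

195557 kN*s


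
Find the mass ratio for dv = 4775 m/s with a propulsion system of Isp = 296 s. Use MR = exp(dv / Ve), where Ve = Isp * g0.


Ve = 296 * 9.81 = 2903.76 m/s
MR = exp(4775 / 2903.76) = 5.178

5.178


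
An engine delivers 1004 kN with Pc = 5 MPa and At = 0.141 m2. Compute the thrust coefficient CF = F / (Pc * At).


CF = 1004000 / (5e6 * 0.141) = 1.42

1.42


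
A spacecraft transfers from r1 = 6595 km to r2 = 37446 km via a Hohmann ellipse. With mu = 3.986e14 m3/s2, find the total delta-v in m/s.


V1 = sqrt(mu/r1) = 7774.3 m/s
dV1 = V1*(sqrt(2*r2/(r1+r2)) - 1) = 2363.66 m/s
V2 = sqrt(mu/r2) = 3262.62 m/s
dV2 = V2*(1 - sqrt(2*r1/(r1+r2))) = 1477.12 m/s
Total dV = 3841 m/s

3841 m/s


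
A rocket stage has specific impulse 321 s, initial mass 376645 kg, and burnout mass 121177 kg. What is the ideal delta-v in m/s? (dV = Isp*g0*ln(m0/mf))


Ve = 321 * 9.81 = 3149.01 m/s
dV = 3149.01 * ln(376645/121177) = 3571 m/s

3571 m/s


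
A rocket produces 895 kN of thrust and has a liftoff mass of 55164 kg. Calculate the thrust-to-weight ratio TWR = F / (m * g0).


TWR = 895000 / (55164 * 9.81) = 1.65

1.65


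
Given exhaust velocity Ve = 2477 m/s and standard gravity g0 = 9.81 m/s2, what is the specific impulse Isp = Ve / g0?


Isp = Ve / g0 = 2477 / 9.81 = 252.5 s

252.5 s


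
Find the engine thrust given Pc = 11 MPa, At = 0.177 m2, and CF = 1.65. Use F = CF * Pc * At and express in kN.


F = 1.65 * 11e6 * 0.177 = 3.2126e+06 N = 3212.6 kN

3212.6 kN


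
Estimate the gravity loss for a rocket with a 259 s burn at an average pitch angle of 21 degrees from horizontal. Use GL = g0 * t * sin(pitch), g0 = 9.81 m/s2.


GL = 9.81 * 259 * sin(21 deg) = 911 m/s

911 m/s


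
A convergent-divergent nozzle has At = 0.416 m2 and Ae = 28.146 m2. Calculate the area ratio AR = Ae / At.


AR = 28.146 / 0.416 = 67.7

67.7


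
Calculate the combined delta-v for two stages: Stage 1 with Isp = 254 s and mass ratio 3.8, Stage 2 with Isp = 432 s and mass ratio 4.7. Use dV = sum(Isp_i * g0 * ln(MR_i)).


dV1 = 254 * 9.81 * ln(3.8) = 3326.5 m/s
dV2 = 432 * 9.81 * ln(4.7) = 6558.4 m/s
Total dV = 3326.5 + 6558.4 = 9884.9 m/s ~ 9885 m/s

9885 m/s


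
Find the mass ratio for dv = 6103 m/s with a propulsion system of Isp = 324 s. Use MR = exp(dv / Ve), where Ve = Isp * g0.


Ve = 324 * 9.81 = 3178.44 m/s
MR = exp(6103 / 3178.44) = 6.822

6.822


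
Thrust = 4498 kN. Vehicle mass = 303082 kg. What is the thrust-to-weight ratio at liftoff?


TWR = 4498000 / (303082 * 9.81) = 1.51

1.51


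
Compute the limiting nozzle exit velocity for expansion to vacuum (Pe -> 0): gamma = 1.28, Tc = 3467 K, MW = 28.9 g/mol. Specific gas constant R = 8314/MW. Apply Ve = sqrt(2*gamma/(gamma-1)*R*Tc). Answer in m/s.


R = 8314 / 28.9 = 287.68 J/(kg.K)
Ve = sqrt(2 * 1.28 / (1.28 - 1) * 287.68 * 3467) = 3020 m/s

3020 m/s


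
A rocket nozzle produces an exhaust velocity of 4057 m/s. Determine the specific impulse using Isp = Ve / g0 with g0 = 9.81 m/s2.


Isp = Ve / g0 = 4057 / 9.81 = 413.6 s

413.6 s


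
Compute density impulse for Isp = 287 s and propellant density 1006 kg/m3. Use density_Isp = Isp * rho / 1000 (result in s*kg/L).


rho*Isp = 287 * 1006 / 1000 = 289 s*kg/L

289 s*kg/L


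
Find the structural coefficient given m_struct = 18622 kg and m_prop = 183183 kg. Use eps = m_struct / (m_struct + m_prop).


eps = 18622 / (18622 + 183183) = 0.0923

0.0923


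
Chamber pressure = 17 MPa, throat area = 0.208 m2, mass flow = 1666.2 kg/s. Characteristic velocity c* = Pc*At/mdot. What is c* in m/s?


c* = 17e6 * 0.208 / 1666.2 = 2122 m/s

2122 m/s


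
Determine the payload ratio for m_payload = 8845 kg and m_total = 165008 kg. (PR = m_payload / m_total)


PR = 8845 / 165008 = 0.0536

0.0536


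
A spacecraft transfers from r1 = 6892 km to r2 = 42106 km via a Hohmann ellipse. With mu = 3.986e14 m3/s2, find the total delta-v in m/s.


V1 = sqrt(mu/r1) = 7604.94 m/s
dV1 = V1*(sqrt(2*r2/(r1+r2)) - 1) = 2365.03 m/s
V2 = sqrt(mu/r2) = 3076.78 m/s
dV2 = V2*(1 - sqrt(2*r1/(r1+r2))) = 1444.88 m/s
Total dV = 3810 m/s

3810 m/s


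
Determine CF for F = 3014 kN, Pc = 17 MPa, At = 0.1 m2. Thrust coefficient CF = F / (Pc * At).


CF = 3014000 / (17e6 * 0.1) = 1.77

1.77


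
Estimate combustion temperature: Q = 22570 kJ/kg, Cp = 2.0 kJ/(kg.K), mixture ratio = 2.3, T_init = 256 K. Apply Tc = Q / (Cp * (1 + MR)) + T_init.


Tc = 22570 / (2.0 * (1 + 2.3)) + 256 = 3676 K

3676 K


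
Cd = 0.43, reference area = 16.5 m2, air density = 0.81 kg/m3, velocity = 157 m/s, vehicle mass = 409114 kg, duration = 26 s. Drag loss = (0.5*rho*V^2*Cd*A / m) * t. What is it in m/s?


D = 0.5 * 0.81 * 157^2 * 0.43 * 16.5 = 70828.29 N
a = 70828.29 / 409114 = 0.1731 m/s2
dV = 0.1731 * 26 = 4.5 m/s

4.5 m/s


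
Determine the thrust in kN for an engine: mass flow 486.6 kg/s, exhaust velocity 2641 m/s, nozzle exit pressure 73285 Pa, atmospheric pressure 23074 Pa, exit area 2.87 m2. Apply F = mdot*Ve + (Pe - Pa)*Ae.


F = 486.6 * 2641 + (73285 - 23074) * 2.87 = 1.4292e+06 N = 1429.2 kN

1429.2 kN


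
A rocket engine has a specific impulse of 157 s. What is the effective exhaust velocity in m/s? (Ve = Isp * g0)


Ve = Isp * g0 = 157 * 9.81 = 1540.2 m/s

1540.2 m/s


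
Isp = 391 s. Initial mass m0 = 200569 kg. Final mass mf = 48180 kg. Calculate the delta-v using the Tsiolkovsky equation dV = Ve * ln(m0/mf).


Ve = 391 * 9.81 = 3835.71 m/s
dV = 3835.71 * ln(200569/48180) = 5471 m/s

5471 m/s


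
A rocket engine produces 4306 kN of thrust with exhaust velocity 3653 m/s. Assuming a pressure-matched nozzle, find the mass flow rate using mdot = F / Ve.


mdot = F / Ve = 4306000 / 3653 = 1178.8 kg/s

1178.8 kg/s


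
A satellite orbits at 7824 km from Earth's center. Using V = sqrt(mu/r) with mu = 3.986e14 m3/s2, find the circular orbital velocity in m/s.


V = sqrt(3.986e14 / 7824000) = 7138 m/s

7138 m/s


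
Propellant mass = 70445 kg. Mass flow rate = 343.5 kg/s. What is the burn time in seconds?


tb = 70445 / 343.5 = 205.1 s

205.1 s


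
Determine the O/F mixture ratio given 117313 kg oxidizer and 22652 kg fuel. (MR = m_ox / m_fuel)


MR = 117313 / 22652 = 5.18

5.18


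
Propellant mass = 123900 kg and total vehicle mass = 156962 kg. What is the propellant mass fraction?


PMF = 123900 / 156962 = 0.789

0.789


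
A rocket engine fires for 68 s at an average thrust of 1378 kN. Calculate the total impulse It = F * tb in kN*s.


It = 1378 * 68 = 93704 kN*s

93704 kN*s


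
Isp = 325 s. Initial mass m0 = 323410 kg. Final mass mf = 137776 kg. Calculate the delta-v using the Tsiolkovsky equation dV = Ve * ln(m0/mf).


Ve = 325 * 9.81 = 3188.25 m/s
dV = 3188.25 * ln(323410/137776) = 2721 m/s

2721 m/s


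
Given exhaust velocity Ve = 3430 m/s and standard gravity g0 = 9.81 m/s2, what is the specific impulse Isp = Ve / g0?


Isp = Ve / g0 = 3430 / 9.81 = 349.6 s

349.6 s


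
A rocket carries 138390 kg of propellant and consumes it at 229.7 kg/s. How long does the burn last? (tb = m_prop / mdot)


tb = 138390 / 229.7 = 602.5 s

602.5 s


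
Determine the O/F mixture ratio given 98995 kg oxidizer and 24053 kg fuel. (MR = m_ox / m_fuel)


MR = 98995 / 24053 = 4.12

4.12


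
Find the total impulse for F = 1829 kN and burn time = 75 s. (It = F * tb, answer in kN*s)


It = 1829 * 75 = 137175 kN*s

137175 kN*s


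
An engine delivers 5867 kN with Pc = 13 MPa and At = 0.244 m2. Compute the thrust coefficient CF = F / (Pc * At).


CF = 5867000 / (13e6 * 0.244) = 1.85

1.85


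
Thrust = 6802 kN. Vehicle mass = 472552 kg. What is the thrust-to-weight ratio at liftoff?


TWR = 6802000 / (472552 * 9.81) = 1.47

1.47


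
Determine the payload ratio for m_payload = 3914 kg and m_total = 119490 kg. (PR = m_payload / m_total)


PR = 3914 / 119490 = 0.0328

0.0328


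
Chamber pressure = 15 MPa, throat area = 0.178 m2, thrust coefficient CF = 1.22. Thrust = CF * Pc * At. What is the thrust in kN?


F = 1.22 * 15e6 * 0.178 = 3.2574e+06 N = 3257.4 kN

3257.4 kN


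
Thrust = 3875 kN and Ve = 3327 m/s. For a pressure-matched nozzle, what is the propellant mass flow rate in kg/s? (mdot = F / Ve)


mdot = F / Ve = 3875000 / 3327 = 1164.7 kg/s

1164.7 kg/s


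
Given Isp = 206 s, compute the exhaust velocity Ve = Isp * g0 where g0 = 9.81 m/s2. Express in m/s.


Ve = Isp * g0 = 206 * 9.81 = 2020.9 m/s

2020.9 m/s


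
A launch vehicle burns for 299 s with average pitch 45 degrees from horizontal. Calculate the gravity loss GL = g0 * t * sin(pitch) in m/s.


GL = 9.81 * 299 * sin(45 deg) = 2074 m/s

2074 m/s


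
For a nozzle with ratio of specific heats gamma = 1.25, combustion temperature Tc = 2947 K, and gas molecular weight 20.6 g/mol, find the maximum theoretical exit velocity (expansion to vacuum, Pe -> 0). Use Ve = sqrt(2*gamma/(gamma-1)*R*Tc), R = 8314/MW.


R = 8314 / 20.6 = 403.59 J/(kg.K)
Ve = sqrt(2 * 1.25 / (1.25 - 1) * 403.59 * 2947) = 3449 m/s

3449 m/s


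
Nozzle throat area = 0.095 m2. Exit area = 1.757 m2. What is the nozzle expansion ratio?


AR = 1.757 / 0.095 = 18.5

18.5


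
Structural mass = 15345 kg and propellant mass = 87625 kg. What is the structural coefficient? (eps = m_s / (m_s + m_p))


eps = 15345 / (15345 + 87625) = 0.149

0.149


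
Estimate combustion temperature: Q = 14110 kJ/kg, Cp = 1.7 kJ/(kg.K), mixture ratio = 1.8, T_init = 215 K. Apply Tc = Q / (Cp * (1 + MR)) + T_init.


Tc = 14110 / (1.7 * (1 + 1.8)) + 215 = 3179 K

3179 K


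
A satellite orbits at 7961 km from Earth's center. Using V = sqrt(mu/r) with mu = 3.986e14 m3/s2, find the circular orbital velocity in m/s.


V = sqrt(3.986e14 / 7961000) = 7076 m/s

7076 m/s


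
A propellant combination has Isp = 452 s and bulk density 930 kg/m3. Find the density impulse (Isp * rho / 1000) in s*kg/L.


rho*Isp = 452 * 930 / 1000 = 420 s*kg/L

420 s*kg/L


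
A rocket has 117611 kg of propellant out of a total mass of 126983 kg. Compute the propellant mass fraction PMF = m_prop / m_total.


PMF = 117611 / 126983 = 0.926

0.926


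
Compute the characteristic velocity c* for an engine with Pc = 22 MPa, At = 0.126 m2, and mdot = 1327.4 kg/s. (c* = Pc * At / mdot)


c* = 22e6 * 0.126 / 1327.4 = 2088 m/s

2088 m/s


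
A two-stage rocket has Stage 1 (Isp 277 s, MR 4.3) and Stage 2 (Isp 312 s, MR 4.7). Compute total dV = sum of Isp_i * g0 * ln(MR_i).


dV1 = 277 * 9.81 * ln(4.3) = 3963.6 m/s
dV2 = 312 * 9.81 * ln(4.7) = 4736.7 m/s
Total dV = 3963.6 + 4736.7 = 8700.3 m/s ~ 8700 m/s

8700 m/s


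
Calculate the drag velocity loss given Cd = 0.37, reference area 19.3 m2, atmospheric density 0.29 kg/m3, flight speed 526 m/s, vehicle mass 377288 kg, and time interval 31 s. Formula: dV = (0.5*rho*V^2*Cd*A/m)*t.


D = 0.5 * 0.29 * 526^2 * 0.37 * 19.3 = 286482.78 N
a = 286482.78 / 377288 = 0.7593 m/s2
dV = 0.7593 * 31 = 23.5 m/s

23.5 m/s


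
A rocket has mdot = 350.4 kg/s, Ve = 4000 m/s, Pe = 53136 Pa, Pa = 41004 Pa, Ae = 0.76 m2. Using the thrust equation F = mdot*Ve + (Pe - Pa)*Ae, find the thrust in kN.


F = 350.4 * 4000 + (53136 - 41004) * 0.76 = 1.4108e+06 N = 1410.8 kN

1410.8 kN


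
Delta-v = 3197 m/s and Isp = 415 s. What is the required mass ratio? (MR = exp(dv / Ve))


Ve = 415 * 9.81 = 4071.15 m/s
MR = exp(3197 / 4071.15) = 2.193

2.193


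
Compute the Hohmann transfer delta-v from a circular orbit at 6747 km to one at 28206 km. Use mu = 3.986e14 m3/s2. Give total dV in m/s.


V1 = sqrt(mu/r1) = 7686.23 m/s
dV1 = V1*(sqrt(2*r2/(r1+r2)) - 1) = 2078.42 m/s
V2 = sqrt(mu/r2) = 3759.22 m/s
dV2 = V2*(1 - sqrt(2*r1/(r1+r2))) = 1423.47 m/s
Total dV = 3502 m/s

3502 m/s


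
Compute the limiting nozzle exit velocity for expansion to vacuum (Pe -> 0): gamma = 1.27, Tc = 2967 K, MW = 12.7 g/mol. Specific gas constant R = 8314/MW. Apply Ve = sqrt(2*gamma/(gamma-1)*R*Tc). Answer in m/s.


R = 8314 / 12.7 = 654.65 J/(kg.K)
Ve = sqrt(2 * 1.27 / (1.27 - 1) * 654.65 * 2967) = 4275 m/s

4275 m/s


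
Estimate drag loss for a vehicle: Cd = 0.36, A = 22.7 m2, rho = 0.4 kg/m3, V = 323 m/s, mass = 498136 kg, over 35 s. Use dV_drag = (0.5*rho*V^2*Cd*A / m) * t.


D = 0.5 * 0.4 * 323^2 * 0.36 * 22.7 = 170515.32 N
a = 170515.32 / 498136 = 0.3423 m/s2
dV = 0.3423 * 35 = 12.0 m/s

12.0 m/s


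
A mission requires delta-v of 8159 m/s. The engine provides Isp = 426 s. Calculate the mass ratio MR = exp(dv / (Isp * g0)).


Ve = 426 * 9.81 = 4179.06 m/s
MR = exp(8159 / 4179.06) = 7.045

7.045


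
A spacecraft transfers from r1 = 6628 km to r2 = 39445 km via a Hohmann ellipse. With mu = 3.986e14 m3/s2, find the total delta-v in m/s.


V1 = sqrt(mu/r1) = 7754.92 m/s
dV1 = V1*(sqrt(2*r2/(r1+r2)) - 1) = 2392.72 m/s
V2 = sqrt(mu/r2) = 3178.87 m/s
dV2 = V2*(1 - sqrt(2*r1/(r1+r2))) = 1473.75 m/s
Total dV = 3866 m/s

3866 m/s


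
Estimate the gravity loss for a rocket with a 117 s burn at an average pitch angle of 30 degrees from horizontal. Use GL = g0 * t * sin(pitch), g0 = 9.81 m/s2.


GL = 9.81 * 117 * sin(30 deg) = 574 m/s

574 m/s


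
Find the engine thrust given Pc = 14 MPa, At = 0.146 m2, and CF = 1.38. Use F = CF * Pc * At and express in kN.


F = 1.38 * 14e6 * 0.146 = 2.8207e+06 N = 2820.7 kN

2820.7 kN


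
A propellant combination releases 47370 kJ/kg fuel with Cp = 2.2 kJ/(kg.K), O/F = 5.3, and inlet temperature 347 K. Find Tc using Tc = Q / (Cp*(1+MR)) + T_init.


Tc = 47370 / (2.2 * (1 + 5.3)) + 347 = 3765 K

3765 K


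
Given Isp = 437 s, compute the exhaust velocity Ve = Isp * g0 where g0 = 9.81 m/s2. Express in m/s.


Ve = Isp * g0 = 437 * 9.81 = 4287.0 m/s

4287.0 m/s


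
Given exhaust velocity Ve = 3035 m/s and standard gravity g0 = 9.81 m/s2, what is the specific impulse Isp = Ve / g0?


Isp = Ve / g0 = 3035 / 9.81 = 309.4 s

309.4 s


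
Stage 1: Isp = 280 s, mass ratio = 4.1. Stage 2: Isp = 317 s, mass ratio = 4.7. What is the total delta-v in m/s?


dV1 = 280 * 9.81 * ln(4.1) = 3875.7 m/s
dV2 = 317 * 9.81 * ln(4.7) = 4812.6 m/s
Total dV = 3875.7 + 4812.6 = 8688.3 m/s ~ 8688 m/s

8688 m/s


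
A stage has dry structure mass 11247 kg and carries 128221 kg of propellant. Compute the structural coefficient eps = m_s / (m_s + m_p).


eps = 11247 / (11247 + 128221) = 0.0806

0.0806


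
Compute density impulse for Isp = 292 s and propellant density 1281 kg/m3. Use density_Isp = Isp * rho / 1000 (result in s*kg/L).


rho*Isp = 292 * 1281 / 1000 = 374 s*kg/L

374 s*kg/L


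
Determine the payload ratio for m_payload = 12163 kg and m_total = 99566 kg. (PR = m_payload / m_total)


PR = 12163 / 99566 = 0.1222

0.1222


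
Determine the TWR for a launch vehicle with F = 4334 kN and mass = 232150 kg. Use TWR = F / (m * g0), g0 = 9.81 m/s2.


TWR = 4334000 / (232150 * 9.81) = 1.9

1.9


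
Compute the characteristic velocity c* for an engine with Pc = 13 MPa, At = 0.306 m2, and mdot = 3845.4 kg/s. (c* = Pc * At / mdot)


c* = 13e6 * 0.306 / 3845.4 = 1034 m/s

1034 m/s


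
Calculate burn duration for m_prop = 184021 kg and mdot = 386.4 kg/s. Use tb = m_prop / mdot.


tb = 184021 / 386.4 = 476.2 s

476.2 s


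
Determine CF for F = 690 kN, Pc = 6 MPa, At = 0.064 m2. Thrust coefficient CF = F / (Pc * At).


CF = 690000 / (6e6 * 0.064) = 1.8

1.8


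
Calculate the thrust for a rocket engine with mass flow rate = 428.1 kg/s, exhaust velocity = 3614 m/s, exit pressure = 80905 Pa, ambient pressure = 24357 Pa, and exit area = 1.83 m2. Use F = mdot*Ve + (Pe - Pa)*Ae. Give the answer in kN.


F = 428.1 * 3614 + (80905 - 24357) * 1.83 = 1.6506e+06 N = 1650.6 kN

1650.6 kN


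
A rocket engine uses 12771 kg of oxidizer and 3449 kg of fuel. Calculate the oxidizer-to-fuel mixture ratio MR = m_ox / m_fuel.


MR = 12771 / 3449 = 3.7

3.7


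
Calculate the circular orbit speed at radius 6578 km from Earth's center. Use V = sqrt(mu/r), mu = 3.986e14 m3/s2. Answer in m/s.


V = sqrt(3.986e14 / 6578000) = 7784 m/s

7784 m/s


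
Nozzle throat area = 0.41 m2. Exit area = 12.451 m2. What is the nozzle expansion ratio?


AR = 12.451 / 0.41 = 30.4

30.4


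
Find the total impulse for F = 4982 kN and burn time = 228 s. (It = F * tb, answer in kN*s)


It = 4982 * 228 = 1135896 kN*s

1135896 kN*s


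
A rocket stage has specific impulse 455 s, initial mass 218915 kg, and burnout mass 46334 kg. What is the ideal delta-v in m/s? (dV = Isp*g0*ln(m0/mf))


Ve = 455 * 9.81 = 4463.55 m/s
dV = 4463.55 * ln(218915/46334) = 6931 m/s

6931 m/s


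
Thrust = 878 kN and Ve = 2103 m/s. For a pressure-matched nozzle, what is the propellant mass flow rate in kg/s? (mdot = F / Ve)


mdot = F / Ve = 878000 / 2103 = 417.5 kg/s

417.5 kg/s


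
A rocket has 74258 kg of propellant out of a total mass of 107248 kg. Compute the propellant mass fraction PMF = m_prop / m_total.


PMF = 74258 / 107248 = 0.692

0.692


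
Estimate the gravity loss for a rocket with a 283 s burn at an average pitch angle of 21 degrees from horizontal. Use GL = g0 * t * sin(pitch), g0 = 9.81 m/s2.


GL = 9.81 * 283 * sin(21 deg) = 995 m/s

995 m/s


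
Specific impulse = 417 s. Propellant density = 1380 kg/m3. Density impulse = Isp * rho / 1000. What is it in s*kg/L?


rho*Isp = 417 * 1380 / 1000 = 575 s*kg/L

575 s*kg/L


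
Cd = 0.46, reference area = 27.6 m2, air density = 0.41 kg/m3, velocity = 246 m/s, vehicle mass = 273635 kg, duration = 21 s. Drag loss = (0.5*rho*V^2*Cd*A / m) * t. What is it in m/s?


D = 0.5 * 0.41 * 246^2 * 0.46 * 27.6 = 157503.78 N
a = 157503.78 / 273635 = 0.5756 m/s2
dV = 0.5756 * 21 = 12.1 m/s

12.1 m/s


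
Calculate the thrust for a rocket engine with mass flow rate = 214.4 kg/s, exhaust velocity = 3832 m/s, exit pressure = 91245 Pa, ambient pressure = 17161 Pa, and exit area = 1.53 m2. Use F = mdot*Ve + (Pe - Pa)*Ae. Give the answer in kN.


F = 214.4 * 3832 + (91245 - 17161) * 1.53 = 934929.0 N = 934.9 kN

934.9 kN


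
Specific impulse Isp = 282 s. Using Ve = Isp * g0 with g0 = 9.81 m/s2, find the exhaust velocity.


Ve = Isp * g0 = 282 * 9.81 = 2766.4 m/s

2766.4 m/s


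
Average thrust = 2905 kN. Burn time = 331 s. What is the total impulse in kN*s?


It = 2905 * 331 = 961555 kN*s

961555 kN*s


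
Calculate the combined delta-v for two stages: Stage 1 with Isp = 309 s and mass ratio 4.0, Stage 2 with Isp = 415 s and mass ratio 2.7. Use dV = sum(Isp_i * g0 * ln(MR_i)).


dV1 = 309 * 9.81 * ln(4.0) = 4202.3 m/s
dV2 = 415 * 9.81 * ln(2.7) = 4043.7 m/s
Total dV = 4202.3 + 4043.7 = 8246.0 m/s ~ 8246 m/s

8246 m/s


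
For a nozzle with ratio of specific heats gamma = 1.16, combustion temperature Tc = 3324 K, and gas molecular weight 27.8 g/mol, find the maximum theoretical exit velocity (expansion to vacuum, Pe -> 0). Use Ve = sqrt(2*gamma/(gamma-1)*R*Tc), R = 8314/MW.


R = 8314 / 27.8 = 299.06 J/(kg.K)
Ve = sqrt(2 * 1.16 / (1.16 - 1) * 299.06 * 3324) = 3797 m/s

3797 m/s


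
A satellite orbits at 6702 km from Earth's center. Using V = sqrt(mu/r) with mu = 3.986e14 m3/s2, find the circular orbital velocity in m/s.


V = sqrt(3.986e14 / 6702000) = 7712 m/s

7712 m/s


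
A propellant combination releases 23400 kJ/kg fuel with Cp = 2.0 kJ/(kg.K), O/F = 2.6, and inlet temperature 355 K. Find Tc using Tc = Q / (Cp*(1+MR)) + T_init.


Tc = 23400 / (2.0 * (1 + 2.6)) + 355 = 3605 K

3605 K


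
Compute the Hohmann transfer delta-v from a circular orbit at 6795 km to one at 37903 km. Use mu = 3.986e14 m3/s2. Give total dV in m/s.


V1 = sqrt(mu/r1) = 7659.03 m/s
dV1 = V1*(sqrt(2*r2/(r1+r2)) - 1) = 2315.25 m/s
V2 = sqrt(mu/r2) = 3242.89 m/s
dV2 = V2*(1 - sqrt(2*r1/(r1+r2))) = 1454.76 m/s
Total dV = 3770 m/s

3770 m/s


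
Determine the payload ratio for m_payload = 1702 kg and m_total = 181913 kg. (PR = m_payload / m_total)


PR = 1702 / 181913 = 0.0094

0.0094


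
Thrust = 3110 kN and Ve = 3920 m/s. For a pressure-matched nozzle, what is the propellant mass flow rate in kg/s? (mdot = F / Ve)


mdot = F / Ve = 3110000 / 3920 = 793.4 kg/s

793.4 kg/s


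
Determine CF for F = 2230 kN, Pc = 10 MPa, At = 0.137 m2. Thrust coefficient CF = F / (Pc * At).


CF = 2230000 / (10e6 * 0.137) = 1.63

1.63


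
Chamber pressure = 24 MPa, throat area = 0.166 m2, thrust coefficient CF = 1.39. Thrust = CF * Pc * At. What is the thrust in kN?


F = 1.39 * 24e6 * 0.166 = 5.5378e+06 N = 5537.8 kN

5537.8 kN


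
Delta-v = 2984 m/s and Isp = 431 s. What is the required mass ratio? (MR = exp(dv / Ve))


Ve = 431 * 9.81 = 4228.11 m/s
MR = exp(2984 / 4228.11) = 2.025

2.025


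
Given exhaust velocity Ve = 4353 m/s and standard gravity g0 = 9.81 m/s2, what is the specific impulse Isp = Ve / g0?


Isp = Ve / g0 = 4353 / 9.81 = 443.7 s

443.7 s


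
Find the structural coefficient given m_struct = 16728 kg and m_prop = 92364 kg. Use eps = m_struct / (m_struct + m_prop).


eps = 16728 / (16728 + 92364) = 0.1533

0.1533


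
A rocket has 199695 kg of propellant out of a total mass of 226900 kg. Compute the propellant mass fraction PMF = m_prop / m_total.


PMF = 199695 / 226900 = 0.88

0.88


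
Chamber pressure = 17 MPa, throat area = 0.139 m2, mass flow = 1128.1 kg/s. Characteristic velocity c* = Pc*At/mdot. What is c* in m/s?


c* = 17e6 * 0.139 / 1128.1 = 2095 m/s

2095 m/s


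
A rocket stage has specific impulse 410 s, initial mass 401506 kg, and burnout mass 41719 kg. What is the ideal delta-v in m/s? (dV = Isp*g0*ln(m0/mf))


Ve = 410 * 9.81 = 4022.1 m/s
dV = 4022.1 * ln(401506/41719) = 9107 m/s

9107 m/s


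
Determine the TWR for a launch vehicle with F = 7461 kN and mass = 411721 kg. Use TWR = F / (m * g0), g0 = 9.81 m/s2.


TWR = 7461000 / (411721 * 9.81) = 1.85

1.85


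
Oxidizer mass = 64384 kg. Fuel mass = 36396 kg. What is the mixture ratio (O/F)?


MR = 64384 / 36396 = 1.77

1.77


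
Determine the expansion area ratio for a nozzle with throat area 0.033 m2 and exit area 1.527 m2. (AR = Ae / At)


AR = 1.527 / 0.033 = 46.3

46.3


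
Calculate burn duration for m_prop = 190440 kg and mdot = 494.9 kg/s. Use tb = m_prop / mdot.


tb = 190440 / 494.9 = 384.8 s

384.8 s


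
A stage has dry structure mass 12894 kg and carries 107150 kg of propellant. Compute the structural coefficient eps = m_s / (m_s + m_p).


eps = 12894 / (12894 + 107150) = 0.1074

0.1074


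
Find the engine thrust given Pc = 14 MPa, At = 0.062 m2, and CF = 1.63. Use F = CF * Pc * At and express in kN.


F = 1.63 * 14e6 * 0.062 = 1.4148e+06 N = 1414.8 kN

1414.8 kN


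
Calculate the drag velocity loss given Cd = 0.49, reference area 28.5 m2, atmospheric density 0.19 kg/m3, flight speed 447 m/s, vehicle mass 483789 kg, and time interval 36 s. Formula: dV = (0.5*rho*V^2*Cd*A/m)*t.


D = 0.5 * 0.19 * 447^2 * 0.49 * 28.5 = 265081.61 N
a = 265081.61 / 483789 = 0.5479 m/s2
dV = 0.5479 * 36 = 19.7 m/s

19.7 m/s


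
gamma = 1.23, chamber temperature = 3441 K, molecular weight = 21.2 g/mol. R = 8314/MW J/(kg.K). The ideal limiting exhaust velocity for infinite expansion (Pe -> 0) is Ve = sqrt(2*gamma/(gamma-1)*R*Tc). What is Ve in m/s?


R = 8314 / 21.2 = 392.17 J/(kg.K)
Ve = sqrt(2 * 1.23 / (1.23 - 1) * 392.17 * 3441) = 3799 m/s

3799 m/s


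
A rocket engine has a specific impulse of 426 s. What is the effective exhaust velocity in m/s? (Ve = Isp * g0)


Ve = Isp * g0 = 426 * 9.81 = 4179.1 m/s

4179.1 m/s


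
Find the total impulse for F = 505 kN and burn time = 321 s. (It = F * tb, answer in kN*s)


It = 505 * 321 = 162105 kN*s

162105 kN*s


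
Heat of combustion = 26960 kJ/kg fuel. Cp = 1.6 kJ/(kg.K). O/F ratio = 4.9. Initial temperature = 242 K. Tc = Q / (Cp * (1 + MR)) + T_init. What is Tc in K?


Tc = 26960 / (1.6 * (1 + 4.9)) + 242 = 3098 K

3098 K


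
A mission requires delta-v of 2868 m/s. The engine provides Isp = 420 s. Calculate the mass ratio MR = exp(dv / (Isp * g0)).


Ve = 420 * 9.81 = 4120.2 m/s
MR = exp(2868 / 4120.2) = 2.006

2.006


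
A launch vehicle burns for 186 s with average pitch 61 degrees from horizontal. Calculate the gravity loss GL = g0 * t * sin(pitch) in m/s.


GL = 9.81 * 186 * sin(61 deg) = 1596 m/s

1596 m/s


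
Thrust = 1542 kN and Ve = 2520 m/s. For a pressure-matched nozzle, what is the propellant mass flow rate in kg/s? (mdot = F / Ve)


mdot = F / Ve = 1542000 / 2520 = 611.9 kg/s

611.9 kg/s


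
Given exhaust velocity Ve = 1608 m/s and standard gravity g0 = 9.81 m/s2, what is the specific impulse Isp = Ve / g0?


Isp = Ve / g0 = 1608 / 9.81 = 163.9 s

163.9 s


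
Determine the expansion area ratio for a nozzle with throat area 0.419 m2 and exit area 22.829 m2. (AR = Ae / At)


AR = 22.829 / 0.419 = 54.5

54.5


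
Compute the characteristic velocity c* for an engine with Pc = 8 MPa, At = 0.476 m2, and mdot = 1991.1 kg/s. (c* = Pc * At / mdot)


c* = 8e6 * 0.476 / 1991.1 = 1913 m/s

1913 m/s


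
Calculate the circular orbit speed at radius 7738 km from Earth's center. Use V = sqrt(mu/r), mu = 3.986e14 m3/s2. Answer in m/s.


V = sqrt(3.986e14 / 7738000) = 7177 m/s

7177 m/s


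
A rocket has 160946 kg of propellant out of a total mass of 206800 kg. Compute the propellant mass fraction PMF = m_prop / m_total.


PMF = 160946 / 206800 = 0.778

0.778


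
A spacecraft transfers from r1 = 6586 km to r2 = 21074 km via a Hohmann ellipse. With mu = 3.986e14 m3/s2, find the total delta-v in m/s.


V1 = sqrt(mu/r1) = 7779.61 m/s
dV1 = V1*(sqrt(2*r2/(r1+r2)) - 1) = 1823.68 m/s
V2 = sqrt(mu/r2) = 4349.06 m/s
dV2 = V2*(1 - sqrt(2*r1/(r1+r2))) = 1347.86 m/s
Total dV = 3172 m/s

3172 m/s


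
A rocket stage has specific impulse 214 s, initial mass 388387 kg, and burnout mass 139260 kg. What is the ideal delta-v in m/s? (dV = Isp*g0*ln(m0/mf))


Ve = 214 * 9.81 = 2099.34 m/s
dV = 2099.34 * ln(388387/139260) = 2153 m/s

2153 m/s


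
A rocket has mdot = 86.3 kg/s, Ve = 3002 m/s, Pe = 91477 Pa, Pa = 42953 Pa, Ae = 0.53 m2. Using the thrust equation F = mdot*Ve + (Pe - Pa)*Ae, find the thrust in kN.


F = 86.3 * 3002 + (91477 - 42953) * 0.53 = 284790.0 N = 284.8 kN

284.8 kN


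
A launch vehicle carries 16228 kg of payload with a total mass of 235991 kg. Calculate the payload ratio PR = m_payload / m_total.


PR = 16228 / 235991 = 0.0688

0.0688


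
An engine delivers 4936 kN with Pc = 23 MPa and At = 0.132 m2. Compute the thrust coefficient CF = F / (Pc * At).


CF = 4936000 / (23e6 * 0.132) = 1.63

1.63


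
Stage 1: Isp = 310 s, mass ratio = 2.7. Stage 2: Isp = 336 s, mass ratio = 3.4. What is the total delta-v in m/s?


dV1 = 310 * 9.81 * ln(2.7) = 3020.6 m/s
dV2 = 336 * 9.81 * ln(3.4) = 4033.8 m/s
Total dV = 3020.6 + 4033.8 = 7054.4 m/s ~ 7054 m/s

7054 m/s


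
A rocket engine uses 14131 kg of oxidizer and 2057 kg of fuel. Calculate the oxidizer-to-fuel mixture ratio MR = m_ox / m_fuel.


MR = 14131 / 2057 = 6.87

6.87


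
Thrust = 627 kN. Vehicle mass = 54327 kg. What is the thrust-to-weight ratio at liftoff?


TWR = 627000 / (54327 * 9.81) = 1.18

1.18


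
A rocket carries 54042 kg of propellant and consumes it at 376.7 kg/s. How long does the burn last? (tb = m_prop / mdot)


tb = 54042 / 376.7 = 143.5 s

143.5 s


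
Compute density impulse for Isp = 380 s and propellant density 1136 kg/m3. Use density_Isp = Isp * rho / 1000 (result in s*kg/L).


rho*Isp = 380 * 1136 / 1000 = 432 s*kg/L

432 s*kg/L


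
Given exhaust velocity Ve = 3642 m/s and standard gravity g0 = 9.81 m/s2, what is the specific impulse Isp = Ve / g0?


Isp = Ve / g0 = 3642 / 9.81 = 371.3 s

371.3 s


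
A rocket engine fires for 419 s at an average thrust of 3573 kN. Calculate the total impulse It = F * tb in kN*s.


It = 3573 * 419 = 1497087 kN*s

1497087 kN*s


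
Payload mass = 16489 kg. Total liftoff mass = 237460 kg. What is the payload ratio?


PR = 16489 / 237460 = 0.0694

0.0694


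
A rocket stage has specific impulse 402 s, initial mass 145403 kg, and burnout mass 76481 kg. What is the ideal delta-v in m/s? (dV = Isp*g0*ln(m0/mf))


Ve = 402 * 9.81 = 3943.62 m/s
dV = 3943.62 * ln(145403/76481) = 2534 m/s

2534 m/s


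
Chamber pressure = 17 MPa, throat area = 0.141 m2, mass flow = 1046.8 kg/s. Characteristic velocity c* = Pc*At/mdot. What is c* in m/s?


c* = 17e6 * 0.141 / 1046.8 = 2290 m/s

2290 m/s


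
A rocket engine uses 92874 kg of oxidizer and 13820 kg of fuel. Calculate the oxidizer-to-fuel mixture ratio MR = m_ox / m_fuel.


MR = 92874 / 13820 = 6.72

6.72


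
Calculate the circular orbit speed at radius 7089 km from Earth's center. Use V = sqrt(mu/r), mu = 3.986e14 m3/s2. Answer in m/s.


V = sqrt(3.986e14 / 7089000) = 7499 m/s

7499 m/s


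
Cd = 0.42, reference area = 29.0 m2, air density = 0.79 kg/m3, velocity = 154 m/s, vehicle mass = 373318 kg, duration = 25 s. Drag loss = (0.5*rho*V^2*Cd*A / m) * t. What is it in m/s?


D = 0.5 * 0.79 * 154^2 * 0.42 * 29.0 = 114100.05 N
a = 114100.05 / 373318 = 0.3056 m/s2
dV = 0.3056 * 25 = 7.6 m/s

7.6 m/s


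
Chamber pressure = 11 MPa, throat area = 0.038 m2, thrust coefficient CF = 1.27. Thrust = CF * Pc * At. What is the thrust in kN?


F = 1.27 * 11e6 * 0.038 = 530860.0 N = 530.9 kN

530.9 kN


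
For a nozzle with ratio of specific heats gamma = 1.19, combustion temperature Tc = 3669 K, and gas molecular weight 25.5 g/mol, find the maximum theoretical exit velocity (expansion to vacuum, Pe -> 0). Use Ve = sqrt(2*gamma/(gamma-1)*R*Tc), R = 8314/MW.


R = 8314 / 25.5 = 326.04 J/(kg.K)
Ve = sqrt(2 * 1.19 / (1.19 - 1) * 326.04 * 3669) = 3871 m/s

3871 m/s


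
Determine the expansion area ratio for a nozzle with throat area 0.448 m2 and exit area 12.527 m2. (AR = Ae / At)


AR = 12.527 / 0.448 = 28.0

28.0


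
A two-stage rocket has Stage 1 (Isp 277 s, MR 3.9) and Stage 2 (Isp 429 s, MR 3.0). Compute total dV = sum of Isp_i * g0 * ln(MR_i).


dV1 = 277 * 9.81 * ln(3.9) = 3698.3 m/s
dV2 = 429 * 9.81 * ln(3.0) = 4623.5 m/s
Total dV = 3698.3 + 4623.5 = 8321.8 m/s ~ 8322 m/s

8322 m/s


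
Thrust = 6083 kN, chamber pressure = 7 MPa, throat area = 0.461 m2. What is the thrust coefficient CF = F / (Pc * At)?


CF = 6083000 / (7e6 * 0.461) = 1.89

1.89


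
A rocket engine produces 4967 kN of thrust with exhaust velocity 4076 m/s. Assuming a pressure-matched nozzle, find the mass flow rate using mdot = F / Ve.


mdot = F / Ve = 4967000 / 4076 = 1218.6 kg/s

1218.6 kg/s


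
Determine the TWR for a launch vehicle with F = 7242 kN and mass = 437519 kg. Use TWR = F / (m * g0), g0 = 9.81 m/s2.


TWR = 7242000 / (437519 * 9.81) = 1.69

1.69


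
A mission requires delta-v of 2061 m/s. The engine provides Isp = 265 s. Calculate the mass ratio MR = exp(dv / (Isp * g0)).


Ve = 265 * 9.81 = 2599.65 m/s
MR = exp(2061 / 2599.65) = 2.21

2.21


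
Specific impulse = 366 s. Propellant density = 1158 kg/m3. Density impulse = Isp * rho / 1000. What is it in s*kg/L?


rho*Isp = 366 * 1158 / 1000 = 424 s*kg/L

424 s*kg/L


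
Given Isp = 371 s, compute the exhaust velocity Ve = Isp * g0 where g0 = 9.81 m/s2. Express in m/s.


Ve = Isp * g0 = 371 * 9.81 = 3639.5 m/s

3639.5 m/s


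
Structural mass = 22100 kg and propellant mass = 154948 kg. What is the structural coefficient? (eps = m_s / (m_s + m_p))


eps = 22100 / (22100 + 154948) = 0.1248

0.1248


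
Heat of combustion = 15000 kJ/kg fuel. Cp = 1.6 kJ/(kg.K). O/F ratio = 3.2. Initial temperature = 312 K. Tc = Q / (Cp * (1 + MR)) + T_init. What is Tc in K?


Tc = 15000 / (1.6 * (1 + 3.2)) + 312 = 2544 K

2544 K


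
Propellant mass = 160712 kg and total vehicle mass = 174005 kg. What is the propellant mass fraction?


PMF = 160712 / 174005 = 0.924

0.924
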